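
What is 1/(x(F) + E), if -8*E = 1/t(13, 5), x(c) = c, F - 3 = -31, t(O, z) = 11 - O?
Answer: -16/447 ≈ -0.035794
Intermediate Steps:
F = -28 (F = 3 - 31 = -28)
E = 1/16 (E = -1/(8*(11 - 1*13)) = -1/(8*(11 - 13)) = -1/8/(-2) = -1/8*(-1/2) = 1/16 ≈ 0.062500)
1/(x(F) + E) = 1/(-28 + 1/16) = 1/(-447/16) = -16/447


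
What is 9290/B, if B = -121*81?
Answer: -9290/9801 ≈ -0.94786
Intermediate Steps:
B = -9801
9290/B = 9290/(-9801) = 9290*(-1/9801) = -9290/9801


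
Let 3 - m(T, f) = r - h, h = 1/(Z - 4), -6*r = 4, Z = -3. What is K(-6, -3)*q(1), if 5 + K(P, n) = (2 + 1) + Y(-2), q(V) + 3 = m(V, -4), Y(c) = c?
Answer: -44/21 ≈ -2.0952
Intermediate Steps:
r = -⅔ (r = -⅙*4 = -⅔ ≈ -0.66667)
h = -⅐ (h = 1/(-3 - 4) = 1/(-7) = -⅐ ≈ -0.14286)
m(T, f) = 74/21 (m(T, f) = 3 - (-⅔ - 1*(-⅐)) = 3 - (-⅔ + ⅐) = 3 - 1*(-11/21) = 3 + 11/21 = 74/21)
q(V) = 11/21 (q(V) = -3 + 74/21 = 11/21)
K(P, n) = -4 (K(P, n) = -5 + ((2 + 1) - 2) = -5 + (3 - 2) = -5 + 1 = -4)
K(-6, -3)*q(1) = -4*11/21 = -44/21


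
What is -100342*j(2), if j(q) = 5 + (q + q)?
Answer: -903078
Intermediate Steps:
j(q) = 5 + 2*q
-100342*j(2) = -100342*(5 + 2*2) = -100342*(5 + 4) = -100342*9 = -903078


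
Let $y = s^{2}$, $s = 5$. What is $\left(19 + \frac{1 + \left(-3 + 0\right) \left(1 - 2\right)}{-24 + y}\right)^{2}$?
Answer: $529$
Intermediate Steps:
$y = 25$ ($y = 5^{2} = 25$)
$\left(19 + \frac{1 + \left(-3 + 0\right) \left(1 - 2\right)}{-24 + y}\right)^{2} = \left(19 + \frac{1 + \left(-3 + 0\right) \left(1 - 2\right)}{-24 + 25}\right)^{2} = \left(19 + \frac{1 - -3}{1}\right)^{2} = \left(19 + \left(1 + 3\right) 1\right)^{2} = \left(19 + 4 \cdot 1\right)^{2} = \left(19 + 4\right)^{2} = 23^{2} = 529$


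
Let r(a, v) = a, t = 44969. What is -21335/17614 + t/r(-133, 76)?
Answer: -794921521/2342662 ≈ -339.32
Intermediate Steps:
-21335/17614 + t/r(-133, 76) = -21335/17614 + 44969/(-133) = -21335*1/17614 + 44969*(-1/133) = -21335/17614 - 44969/133 = -794921521/2342662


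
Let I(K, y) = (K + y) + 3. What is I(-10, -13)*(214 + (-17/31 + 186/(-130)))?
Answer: -1708888/403 ≈ -4240.4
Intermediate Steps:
I(K, y) = 3 + K + y
I(-10, -13)*(214 + (-17/31 + 186/(-130))) = (3 - 10 - 13)*(214 + (-17/31 + 186/(-130))) = -20*(214 + (-17*1/31 + 186*(-1/130))) = -20*(214 + (-17/31 - 93/65)) = -20*(214 - 3988/2015) = -20*427222/2015 = -1708888/403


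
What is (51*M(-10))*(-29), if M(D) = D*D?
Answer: -147900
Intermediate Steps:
M(D) = D²
(51*M(-10))*(-29) = (51*(-10)²)*(-29) = (51*100)*(-29) = 5100*(-29) = -147900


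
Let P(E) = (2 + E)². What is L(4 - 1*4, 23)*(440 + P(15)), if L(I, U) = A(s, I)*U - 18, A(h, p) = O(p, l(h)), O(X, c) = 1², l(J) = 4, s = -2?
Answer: 3645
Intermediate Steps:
O(X, c) = 1
A(h, p) = 1
L(I, U) = -18 + U (L(I, U) = 1*U - 18 = U - 18 = -18 + U)
L(4 - 1*4, 23)*(440 + P(15)) = (-18 + 23)*(440 + (2 + 15)²) = 5*(440 + 17²) = 5*(440 + 289) = 5*729 = 3645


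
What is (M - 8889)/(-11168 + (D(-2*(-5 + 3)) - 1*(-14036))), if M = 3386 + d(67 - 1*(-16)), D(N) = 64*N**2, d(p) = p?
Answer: -1355/973 ≈ -1.3926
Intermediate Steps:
M = 3469 (M = 3386 + (67 - 1*(-16)) = 3386 + (67 + 16) = 3386 + 83 = 3469)
(M - 8889)/(-11168 + (D(-2*(-5 + 3)) - 1*(-14036))) = (3469 - 8889)/(-11168 + (64*(-2*(-5 + 3))**2 - 1*(-14036))) = -5420/(-11168 + (64*(-2*(-2))**2 + 14036)) = -5420/(-11168 + (64*4**2 + 14036)) = -5420/(-11168 + (64*16 + 14036)) = -5420/(-11168 + (1024 + 14036)) = -5420/(-11168 + 15060) = -5420/3892 = -5420*1/3892 = -1355/973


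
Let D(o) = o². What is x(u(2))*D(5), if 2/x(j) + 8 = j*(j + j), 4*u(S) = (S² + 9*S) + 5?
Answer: 80/133 ≈ 0.60150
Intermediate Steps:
u(S) = 5/4 + S²/4 + 9*S/4 (u(S) = ((S² + 9*S) + 5)/4 = (5 + S² + 9*S)/4 = 5/4 + S²/4 + 9*S/4)
x(j) = 2/(-8 + 2*j²) (x(j) = 2/(-8 + j*(j + j)) = 2/(-8 + j*(2*j)) = 2/(-8 + 2*j²))
x(u(2))*D(5) = 5²/(-4 + (5/4 + (¼)*2² + (9/4)*2)²) = 25/(-4 + (5/4 + (¼)*4 + 9/2)²) = 25/(-4 + (5/4 + 1 + 9/2)²) = 25/(-4 + (27/4)²) = 25/(-4 + 729/16) = 25/(665/16) = (16/665)*25 = 80/133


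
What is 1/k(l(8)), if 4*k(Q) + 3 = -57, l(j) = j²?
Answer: -1/15 ≈ -0.066667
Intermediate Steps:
k(Q) = -15 (k(Q) = -¾ + (¼)*(-57) = -¾ - 57/4 = -15)
1/k(l(8)) = 1/(-15) = -1/15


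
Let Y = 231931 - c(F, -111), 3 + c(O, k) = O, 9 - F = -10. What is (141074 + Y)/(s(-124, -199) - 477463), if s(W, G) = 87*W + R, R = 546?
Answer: -372989/487705 ≈ -0.76478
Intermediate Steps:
F = 19 (F = 9 - 1*(-10) = 9 + 10 = 19)
c(O, k) = -3 + O
s(W, G) = 546 + 87*W (s(W, G) = 87*W + 546 = 546 + 87*W)
Y = 231915 (Y = 231931 - (-3 + 19) = 231931 - 1*16 = 231931 - 16 = 231915)
(141074 + Y)/(s(-124, -199) - 477463) = (141074 + 231915)/((546 + 87*(-124)) - 477463) = 372989/((546 - 10788) - 477463) = 372989/(-10242 - 477463) = 372989/(-487705) = 372989*(-1/487705) = -372989/487705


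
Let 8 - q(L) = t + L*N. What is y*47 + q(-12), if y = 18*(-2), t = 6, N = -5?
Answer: -1750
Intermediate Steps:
q(L) = 2 + 5*L (q(L) = 8 - (6 + L*(-5)) = 8 - (6 - 5*L) = 8 + (-6 + 5*L) = 2 + 5*L)
y = -36
y*47 + q(-12) = -36*47 + (2 + 5*(-12)) = -1692 + (2 - 60) = -1692 - 58 = -1750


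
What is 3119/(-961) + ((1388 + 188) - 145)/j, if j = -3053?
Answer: -10897498/2933933 ≈ -3.7143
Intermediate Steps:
3119/(-961) + ((1388 + 188) - 145)/j = 3119/(-961) + ((1388 + 188) - 145)/(-3053) = 3119*(-1/961) + (1576 - 145)*(-1/3053) = -3119/961 + 1431*(-1/3053) = -3119/961 - 1431/3053 = -10897498/2933933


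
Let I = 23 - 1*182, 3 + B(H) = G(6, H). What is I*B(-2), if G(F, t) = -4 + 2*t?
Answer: 1749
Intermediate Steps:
B(H) = -7 + 2*H (B(H) = -3 + (-4 + 2*H) = -7 + 2*H)
I = -159 (I = 23 - 182 = -159)
I*B(-2) = -159*(-7 + 2*(-2)) = -159*(-7 - 4) = -159*(-11) = 1749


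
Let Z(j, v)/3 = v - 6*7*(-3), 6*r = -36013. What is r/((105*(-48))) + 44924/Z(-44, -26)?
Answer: 22821761/151200 ≈ 150.94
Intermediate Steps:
r = -36013/6 (r = (⅙)*(-36013) = -36013/6 ≈ -6002.2)
Z(j, v) = 378 + 3*v (Z(j, v) = 3*(v - 6*7*(-3)) = 3*(v - 42*(-3)) = 3*(v + 126) = 3*(126 + v) = 378 + 3*v)
r/((105*(-48))) + 44924/Z(-44, -26) = -36013/(6*(105*(-48))) + 44924/(378 + 3*(-26)) = -36013/6/(-5040) + 44924/(378 - 78) = -36013/6*(-1/5040) + 44924/300 = 36013/30240 + 44924*(1/300) = 36013/30240 + 11231/75 = 22821761/151200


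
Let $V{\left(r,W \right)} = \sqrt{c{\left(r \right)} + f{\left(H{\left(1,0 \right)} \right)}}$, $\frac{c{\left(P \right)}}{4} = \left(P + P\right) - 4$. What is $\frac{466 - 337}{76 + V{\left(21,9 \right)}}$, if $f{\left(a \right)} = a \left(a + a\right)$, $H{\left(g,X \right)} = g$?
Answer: $\frac{1634}{937} - \frac{43 \sqrt{154}}{1874} \approx 1.4591$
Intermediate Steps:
$c{\left(P \right)} = -16 + 8 P$ ($c{\left(P \right)} = 4 \left(\left(P + P\right) - 4\right) = 4 \left(2 P - 4\right) = 4 \left(-4 + 2 P\right) = -16 + 8 P$)
$f{\left(a \right)} = 2 a^{2}$ ($f{\left(a \right)} = a 2 a = 2 a^{2}$)
$V{\left(r,W \right)} = \sqrt{-14 + 8 r}$ ($V{\left(r,W \right)} = \sqrt{\left(-16 + 8 r\right) + 2 \cdot 1^{2}} = \sqrt{\left(-16 + 8 r\right) + 2 \cdot 1} = \sqrt{\left(-16 + 8 r\right) + 2} = \sqrt{-14 + 8 r}$)
$\frac{466 - 337}{76 + V{\left(21,9 \right)}} = \frac{466 - 337}{76 + \sqrt{-14 + 8 \cdot 21}} = \frac{1}{76 + \sqrt{-14 + 168}} \cdot 129 = \frac{1}{76 + \sqrt{154}} \cdot 129 = \frac{129}{76 + \sqrt{154}}$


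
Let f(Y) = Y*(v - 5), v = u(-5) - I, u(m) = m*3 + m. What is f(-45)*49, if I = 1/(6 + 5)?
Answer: 608580/11 ≈ 55325.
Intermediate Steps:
u(m) = 4*m (u(m) = 3*m + m = 4*m)
I = 1/11 ≈ 0.090909
v = -221/11 (v = 4*(-5) - 1*1/11 = -20 - 1/11 = -221/11 ≈ -20.091)
f(Y) = -276*Y/11 (f(Y) = Y*(-221/11 - 5) = Y*(-276/11) = -276*Y/11)
f(-45)*49 = -276/11*(-45)*49 = (12420/11)*49 = 608580/11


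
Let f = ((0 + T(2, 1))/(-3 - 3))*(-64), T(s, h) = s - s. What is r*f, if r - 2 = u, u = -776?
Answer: 0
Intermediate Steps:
T(s, h) = 0
r = -774 (r = 2 - 776 = -774)
f = 0 (f = ((0 + 0)/(-3 - 3))*(-64) = (0/(-6))*(-64) = (0*(-1/6))*(-64) = 0*(-64) = 0)
r*f = -774*0 = 0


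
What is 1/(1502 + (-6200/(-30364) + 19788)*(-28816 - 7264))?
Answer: -7591/5419646866958 ≈ -1.4006e-9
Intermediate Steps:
1/(1502 + (-6200/(-30364) + 19788)*(-28816 - 7264)) = 1/(1502 + (-6200*(-1/30364) + 19788)*(-36080)) = 1/(1502 + (1550/7591 + 19788)*(-36080)) = 1/(1502 + (150212258/7591)*(-36080)) = 1/(1502 - 5419658268640/7591) = 1/(-5419646866958/7591) = -7591/5419646866958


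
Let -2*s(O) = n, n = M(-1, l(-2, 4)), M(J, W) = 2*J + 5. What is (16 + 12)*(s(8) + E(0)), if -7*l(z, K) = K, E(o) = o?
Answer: -42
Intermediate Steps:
l(z, K) = -K/7
M(J, W) = 5 + 2*J
n = 3 (n = 5 + 2*(-1) = 5 - 2 = 3)
s(O) = -3/2 (s(O) = -½*3 = -3/2)
(16 + 12)*(s(8) + E(0)) = (16 + 12)*(-3/2 + 0) = 28*(-3/2) = -42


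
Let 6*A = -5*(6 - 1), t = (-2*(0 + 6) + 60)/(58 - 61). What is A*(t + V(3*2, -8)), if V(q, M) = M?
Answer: 100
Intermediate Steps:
t = -16 (t = (-2*6 + 60)/(-3) = (-12 + 60)*(-1/3) = 48*(-1/3) = -16)
A = -25/6 (A = (-5*(6 - 1))/6 = (-5*5)/6 = (1/6)*(-25) = -25/6 ≈ -4.1667)
A*(t + V(3*2, -8)) = -25*(-16 - 8)/6 = -25/6*(-24) = 100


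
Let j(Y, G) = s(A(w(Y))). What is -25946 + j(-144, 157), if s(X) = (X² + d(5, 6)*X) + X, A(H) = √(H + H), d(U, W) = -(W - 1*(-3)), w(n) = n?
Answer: -26234 - 96*I*√2 ≈ -26234.0 - 135.76*I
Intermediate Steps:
d(U, W) = -3 - W (d(U, W) = -(W + 3) = -(3 + W) = -3 - W)
A(H) = √2*√H (A(H) = √(2*H) = √2*√H)
s(X) = X² - 8*X (s(X) = (X² + (-3 - 1*6)*X) + X = (X² + (-3 - 6)*X) + X = (X² - 9*X) + X = X² - 8*X)
j(Y, G) = √2*√Y*(-8 + √2*√Y) (j(Y, G) = (√2*√Y)*(-8 + √2*√Y) = √2*√Y*(-8 + √2*√Y))
-25946 + j(-144, 157) = -25946 + (2*(-144) - 8*√2*√(-144)) = -25946 + (-288 - 8*√2*12*I) = -25946 + (-288 - 96*I*√2) = -26234 - 96*I*√2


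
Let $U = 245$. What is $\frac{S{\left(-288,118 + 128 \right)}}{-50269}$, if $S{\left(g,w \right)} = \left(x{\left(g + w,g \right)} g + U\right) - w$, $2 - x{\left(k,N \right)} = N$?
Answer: $\frac{4913}{2957} \approx 1.6615$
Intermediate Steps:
$x{\left(k,N \right)} = 2 - N$
$S{\left(g,w \right)} = 245 - w + g \left(2 - g\right)$ ($S{\left(g,w \right)} = \left(\left(2 - g\right) g + 245\right) - w = \left(g \left(2 - g\right) + 245\right) - w = \left(245 + g \left(2 - g\right)\right) - w = 245 - w + g \left(2 - g\right)$)
$\frac{S{\left(-288,118 + 128 \right)}}{-50269} = \frac{245 - \left(118 + 128\right) - - 288 \left(-2 - 288\right)}{-50269} = \left(245 - 246 - \left(-288\right) \left(-290\right)\right) \left(- \frac{1}{50269}\right) = \left(245 - 246 - 83520\right) \left(- \frac{1}{50269}\right) = \left(-83521\right) \left(- \frac{1}{50269}\right) = \frac{4913}{2957}$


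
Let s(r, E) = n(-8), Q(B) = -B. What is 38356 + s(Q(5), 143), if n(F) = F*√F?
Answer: 38356 - 16*I*√2 ≈ 38356.0 - 22.627*I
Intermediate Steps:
n(F) = F^(3/2)
s(r, E) = -16*I*√2 (s(r, E) = (-8)^(3/2) = -16*I*√2)
38356 + s(Q(5), 143) = 38356 - 16*I*√2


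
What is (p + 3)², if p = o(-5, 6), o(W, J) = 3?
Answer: 36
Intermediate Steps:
p = 3
(p + 3)² = (3 + 3)² = 6² = 36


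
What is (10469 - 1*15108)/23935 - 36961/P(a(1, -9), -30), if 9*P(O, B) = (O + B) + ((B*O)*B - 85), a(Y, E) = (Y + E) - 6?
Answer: 2634301328/101556205 ≈ 25.939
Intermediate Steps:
a(Y, E) = -6 + E + Y (a(Y, E) = (E + Y) - 6 = -6 + E + Y)
P(O, B) = -85/9 + B/9 + O/9 + O*B²/9 (P(O, B) = ((O + B) + ((B*O)*B - 85))/9 = ((B + O) + (O*B² - 85))/9 = ((B + O) + (-85 + O*B²))/9 = (-85 + B + O + O*B²)/9 = -85/9 + B/9 + O/9 + O*B²/9)
(10469 - 1*15108)/23935 - 36961/P(a(1, -9), -30) = (10469 - 1*15108)/23935 - 36961/(-85/9 + (⅑)*(-30) + (-6 - 9 + 1)/9 + (⅑)*(-6 - 9 + 1)*(-30)²) = (10469 - 15108)*(1/23935) - 36961/(-85/9 - 10/3 + (⅑)*(-14) + (⅑)*(-14)*900) = -4639*1/23935 - 36961/(-85/9 - 10/3 - 14/9 - 1400) = -4639/23935 - 36961/(-4243/3) = -4639/23935 - 36961*(-3/4243) = -4639/23935 + 110883/4243 = 2634301328/101556205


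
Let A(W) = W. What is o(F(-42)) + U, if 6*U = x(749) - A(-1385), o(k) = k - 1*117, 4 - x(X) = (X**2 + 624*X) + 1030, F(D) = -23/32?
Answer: -16459589/96 ≈ -1.7145e+5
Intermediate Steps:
F(D) = -23/32 (F(D) = -23*1/32 = -23/32)
x(X) = -1026 - X**2 - 624*X (x(X) = 4 - ((X**2 + 624*X) + 1030) = 4 - (1030 + X**2 + 624*X) = 4 + (-1030 - X**2 - 624*X) = -1026 - X**2 - 624*X)
o(k) = -117 + k (o(k) = k - 117 = -117 + k)
U = -514009/3 (U = ((-1026 - 1*749**2 - 624*749) - 1*(-1385))/6 = ((-1026 - 1*561001 - 467376) + 1385)/6 = ((-1026 - 561001 - 467376) + 1385)/6 = (-1029403 + 1385)/6 = (1/6)*(-1028018) = -514009/3 ≈ -1.7134e+5)
o(F(-42)) + U = (-117 - 23/32) - 514009/3 = -3767/32 - 514009/3 = -16459589/96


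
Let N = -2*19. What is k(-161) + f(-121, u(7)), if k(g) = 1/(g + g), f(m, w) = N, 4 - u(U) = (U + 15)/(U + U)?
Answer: -12237/322 ≈ -38.003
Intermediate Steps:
u(U) = 4 - (15 + U)/(2*U) (u(U) = 4 - (U + 15)/(U + U) = 4 - (15 + U)/(2*U))
N = -38
f(m, w) = -38
k(g) = 1/(2*g)
k(-161) + f(-121, u(7)) = (½)/(-161) - 38 = (½)*(-1/161) - 38 = -1/322 - 38 = -12237/322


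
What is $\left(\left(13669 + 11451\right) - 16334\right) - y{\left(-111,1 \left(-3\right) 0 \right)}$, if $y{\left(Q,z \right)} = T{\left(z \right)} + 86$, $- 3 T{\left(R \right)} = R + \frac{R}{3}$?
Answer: $8700$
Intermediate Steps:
$T{\left(R \right)} = - \frac{4 R}{9}$ ($T{\left(R \right)} = - \frac{R + \frac{R}{3}}{3} = - \frac{\frac{4}{3} R}{3} = - \frac{4 R}{9}$)
$y{\left(Q,z \right)} = 86 - \frac{4 z}{9}$ ($y{\left(Q,z \right)} = - \frac{4 z}{9} + 86 = 86 - \frac{4 z}{9}$)
$\left(\left(13669 + 11451\right) - 16334\right) - y{\left(-111,1 \left(-3\right) 0 \right)} = \left(\left(13669 + 11451\right) - 16334\right) - \left(86 - \frac{4 \cdot 1 \left(-3\right) 0}{9}\right) = \left(25120 - 16334\right) - \left(86 - \frac{4 \left(\left(-3\right) 0\right)}{9}\right) = 8786 - \left(86 - 0\right) = 8786 - \left(86 + 0\right) = 8786 - 86 = 8700$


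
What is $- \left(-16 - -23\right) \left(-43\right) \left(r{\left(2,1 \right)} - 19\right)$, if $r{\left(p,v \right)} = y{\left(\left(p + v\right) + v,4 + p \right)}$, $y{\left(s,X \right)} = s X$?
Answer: $1505$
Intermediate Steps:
$y{\left(s,X \right)} = X s$
$r{\left(p,v \right)} = \left(4 + p\right) \left(p + 2 v\right)$ ($r{\left(p,v \right)} = \left(4 + p\right) \left(\left(p + v\right) + v\right) = \left(4 + p\right) \left(p + 2 v\right)$)
$- \left(-16 - -23\right) \left(-43\right) \left(r{\left(2,1 \right)} - 19\right) = - \left(-16 - -23\right) \left(-43\right) \left(\left(4 + 2\right) \left(2 + 2 \cdot 1\right) - 19\right) = - \left(-16 + 23\right) \left(-43\right) \left(6 \left(2 + 2\right) - 19\right) = - 7 \left(-43\right) \left(6 \cdot 4 - 19\right) = - \left(-301\right) \left(24 - 19\right) = - \left(-301\right) 5 = \left(-1\right) \left(-1505\right) = 1505$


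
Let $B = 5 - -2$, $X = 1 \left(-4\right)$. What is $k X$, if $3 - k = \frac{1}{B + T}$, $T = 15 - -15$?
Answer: $- \frac{440}{37} \approx -11.892$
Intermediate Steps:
$T = 30$ ($T = 15 + 15 = 30$)
$X = -4$
$B = 7$ ($B = 5 + 2 = 7$)
$k = \frac{110}{37}$ ($k = 3 - \frac{1}{7 + 30} = 3 - \frac{1}{37} = \frac{110}{37} \approx 2.973$)
$k X = \frac{110}{37} \left(-4\right) = - \frac{440}{37}$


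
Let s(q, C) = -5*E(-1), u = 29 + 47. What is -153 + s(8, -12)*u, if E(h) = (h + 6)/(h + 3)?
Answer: -1103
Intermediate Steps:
u = 76
E(h) = (6 + h)/(3 + h)
s(q, C) = -25/2 (s(q, C) = -5*(6 - 1)/(3 - 1) = -5*5/2 = -25/2)
-153 + s(8, -12)*u = -153 - 25/2*76 = -153 - 950 = -1103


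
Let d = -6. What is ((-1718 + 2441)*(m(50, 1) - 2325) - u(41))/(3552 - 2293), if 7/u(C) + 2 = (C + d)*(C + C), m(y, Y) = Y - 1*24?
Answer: -4868728279/3610812 ≈ -1348.4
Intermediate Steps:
m(y, Y) = -24 + Y (m(y, Y) = Y - 24 = -24 + Y)
u(C) = 7/(-2 + 2*C*(-6 + C)) (u(C) = 7/(-2 + (C - 6)*(C + C)) = 7/(-2 + (-6 + C)*(2*C)) = 7/(-2 + 2*C*(-6 + C)))
((-1718 + 2441)*(m(50, 1) - 2325) - u(41))/(3552 - 2293) = ((-1718 + 2441)*((-24 + 1) - 2325) - 7/(2*(-1 + 41² - 6*41)))/(3552 - 2293) = (723*(-23 - 2325) - 7/(2*(-1 + 1681 - 246)))/1259 = (723*(-2348) - 7/(2*1434))*(1/1259) = (-1697604 - 7/(2*1434))*(1/1259) = (-1697604 - 1*7/2868)*(1/1259) = (-1697604 - 7/2868)*(1/1259) = -4868728279/2868*1/1259 = -4868728279/3610812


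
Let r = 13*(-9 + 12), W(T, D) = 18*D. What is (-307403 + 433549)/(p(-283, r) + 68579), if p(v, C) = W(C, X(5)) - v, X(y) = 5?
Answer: 63073/34476 ≈ 1.8295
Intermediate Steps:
r = 39 (r = 13*3 = 39)
p(v, C) = 90 - v (p(v, C) = 18*5 - v = 90 - v)
(-307403 + 433549)/(p(-283, r) + 68579) = (-307403 + 433549)/((90 - 1*(-283)) + 68579) = 126146/((90 + 283) + 68579) = 126146/(373 + 68579) = 126146/68952 = 126146*(1/68952) = 63073/34476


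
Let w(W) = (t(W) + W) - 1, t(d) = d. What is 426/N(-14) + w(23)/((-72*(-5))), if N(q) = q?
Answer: -1697/56 ≈ -30.304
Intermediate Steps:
w(W) = -1 + 2*W (w(W) = (W + W) - 1 = 2*W - 1 = -1 + 2*W)
426/N(-14) + w(23)/((-72*(-5))) = 426/(-14) + (-1 + 2*23)/((-72*(-5))) = 426*(-1/14) + (-1 + 46)/360 = -213/7 + 45*(1/360) = -213/7 + ⅛ = -1697/56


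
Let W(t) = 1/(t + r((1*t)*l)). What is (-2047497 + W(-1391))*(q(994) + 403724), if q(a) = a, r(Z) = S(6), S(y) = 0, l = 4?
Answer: -1152664517571504/1391 ≈ -8.2866e+11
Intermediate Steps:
r(Z) = 0
W(t) = 1/t (W(t) = 1/(t + 0) = 1/t)
(-2047497 + W(-1391))*(q(994) + 403724) = (-2047497 + 1/(-1391))*(994 + 403724) = (-2047497 - 1/1391)*404718 = -2848068328/1391*404718 = -1152664517571504/1391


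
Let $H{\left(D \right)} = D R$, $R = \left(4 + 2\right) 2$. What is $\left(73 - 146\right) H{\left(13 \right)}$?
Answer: $-11388$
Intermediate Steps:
$R = 12$ ($R = 6 \cdot 2 = 12$)
$H{\left(D \right)} = 12 D$ ($H{\left(D \right)} = D 12 = 12 D$)
$\left(73 - 146\right) H{\left(13 \right)} = \left(73 - 146\right) 12 \cdot 13 = \left(-73\right) 156 = -11388$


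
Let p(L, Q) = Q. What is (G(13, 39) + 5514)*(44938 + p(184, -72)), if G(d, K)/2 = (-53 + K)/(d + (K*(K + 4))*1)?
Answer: 209044871656/845 ≈ 2.4739e+8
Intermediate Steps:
G(d, K) = 2*(-53 + K)/(d + K*(4 + K)) (G(d, K) = 2*((-53 + K)/(d + (K*(K + 4))*1)) = 2*((-53 + K)/(d + (K*(4 + K))*1)) = 2*((-53 + K)/(d + K*(4 + K))) = 2*(-53 + K)/(d + K*(4 + K)))
(G(13, 39) + 5514)*(44938 + p(184, -72)) = (2*(-53 + 39)/(13 + 39² + 4*39) + 5514)*(44938 - 72) = (2*(-14)/(13 + 1521 + 156) + 5514)*44866 = (2*(-14)/1690 + 5514)*44866 = (2*(1/1690)*(-14) + 5514)*44866 = (-14/845 + 5514)*44866 = (4659316/845)*44866 = 209044871656/845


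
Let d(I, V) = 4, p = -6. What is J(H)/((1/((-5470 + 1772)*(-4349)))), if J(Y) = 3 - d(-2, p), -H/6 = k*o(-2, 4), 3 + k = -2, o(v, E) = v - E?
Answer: -16082602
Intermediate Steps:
k = -5 (k = -3 - 2 = -5)
H = -180 (H = -(-30)*(-2 - 1*4) = -(-30)*(-2 - 4) = -(-30)*(-6) = -6*30 = -180)
J(Y) = -1 (J(Y) = 3 - 1*4 = 3 - 4 = -1)
J(H)/((1/((-5470 + 1772)*(-4349)))) = -1/(1/((-5470 + 1772)*(-4349))) = -1/(-1/4349/(-3698)) = -1/((-1/3698*(-1/4349))) = -1/1/16082602 = -1*16082602 = -16082602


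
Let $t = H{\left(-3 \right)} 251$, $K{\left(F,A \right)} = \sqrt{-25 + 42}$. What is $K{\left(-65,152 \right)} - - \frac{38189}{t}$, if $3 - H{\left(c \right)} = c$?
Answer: $\frac{38189}{1506} + \sqrt{17} \approx 29.481$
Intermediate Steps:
$K{\left(F,A \right)} = \sqrt{17}$
$H{\left(c \right)} = 3 - c$
$t = 1506$ ($t = \left(3 - -3\right) 251 = \left(3 + 3\right) 251 = 6 \cdot 251 = 1506$)
$K{\left(-65,152 \right)} - - \frac{38189}{t} = \sqrt{17} - - \frac{38189}{1506} = \sqrt{17} + \frac{38189}{1506} = \frac{38189}{1506} + \sqrt{17}$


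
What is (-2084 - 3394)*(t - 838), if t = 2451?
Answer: -8836014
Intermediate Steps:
(-2084 - 3394)*(t - 838) = (-2084 - 3394)*(2451 - 838) = -5478*1613 = -8836014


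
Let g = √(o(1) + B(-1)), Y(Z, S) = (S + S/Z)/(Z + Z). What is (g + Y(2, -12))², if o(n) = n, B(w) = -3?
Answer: 73/4 - 9*I*√2 ≈ 18.25 - 12.728*I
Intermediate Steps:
Y(Z, S) = (S + S/Z)/(2*Z) (Y(Z, S) = (S + S/Z)/((2*Z)) = (S + S/Z)*(1/(2*Z)) = (S + S/Z)/(2*Z))
g = I*√2 (g = √(1 - 3) = √(-2) = I*√2 ≈ 1.4142*I)
(g + Y(2, -12))² = (I*√2 + (½)*(-12)*(1 + 2)/2²)² = (I*√2 + (½)*(-12)*(¼)*3)² = (I*√2 - 9/2)² = (-9/2 + I*√2)²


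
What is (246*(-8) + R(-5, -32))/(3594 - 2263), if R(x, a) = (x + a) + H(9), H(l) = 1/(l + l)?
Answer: -36089/23958 ≈ -1.5063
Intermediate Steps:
H(l) = 1/(2*l)
R(x, a) = 1/18 + a + x (R(x, a) = (x + a) + (½)/9 = (a + x) + (½)*(⅑) = (a + x) + 1/18 = 1/18 + a + x)
(246*(-8) + R(-5, -32))/(3594 - 2263) = (246*(-8) + (1/18 - 32 - 5))/(3594 - 2263) = (-1968 - 665/18)/1331 = -36089/18*1/1331 = -36089/23958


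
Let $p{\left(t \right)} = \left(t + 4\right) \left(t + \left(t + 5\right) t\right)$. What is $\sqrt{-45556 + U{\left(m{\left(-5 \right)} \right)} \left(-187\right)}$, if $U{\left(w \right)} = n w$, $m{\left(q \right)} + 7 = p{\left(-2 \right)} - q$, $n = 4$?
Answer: $2 i \sqrt{8023} \approx 179.14 i$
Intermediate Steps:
$p{\left(t \right)} = \left(4 + t\right) \left(t + t \left(5 + t\right)\right)$ ($p{\left(t \right)} = \left(4 + t\right) \left(t + \left(5 + t\right) t\right) = \left(4 + t\right) \left(t + t \left(5 + t\right)\right)$)
$m{\left(q \right)} = -23 - q$ ($m{\left(q \right)} = -7 - \left(q + 2 \left(24 + \left(-2\right)^{2} + 10 \left(-2\right)\right)\right) = -7 - \left(q + 2 \left(24 + 4 - 20\right)\right) = -7 - \left(16 + q\right) = -23 - q$)
$U{\left(w \right)} = 4 w$
$\sqrt{-45556 + U{\left(m{\left(-5 \right)} \right)} \left(-187\right)} = \sqrt{-45556 + 4 \left(-23 - -5\right) \left(-187\right)} = \sqrt{-45556 + 4 \left(-23 + 5\right) \left(-187\right)} = \sqrt{-45556 + 4 \left(-18\right) \left(-187\right)} = \sqrt{-45556 - -13464} = \sqrt{-45556 + 13464} = \sqrt{-32092} = 2 i \sqrt{8023}$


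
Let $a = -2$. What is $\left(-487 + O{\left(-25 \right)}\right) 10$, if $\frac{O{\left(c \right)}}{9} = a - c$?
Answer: $-2800$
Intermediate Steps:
$O{\left(c \right)} = -18 - 9 c$ ($O{\left(c \right)} = 9 \left(-2 - c\right) = -18 - 9 c$)
$\left(-487 + O{\left(-25 \right)}\right) 10 = \left(-487 - -207\right) 10 = \left(-487 + \left(-18 + 225\right)\right) 10 = \left(-487 + 207\right) 10 = \left(-280\right) 10 = -2800$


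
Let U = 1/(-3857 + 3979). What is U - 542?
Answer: -66123/122 ≈ -541.99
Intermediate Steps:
U = 1/122 ≈ 0.0081967
U - 542 = 1/122 - 542 = -66123/122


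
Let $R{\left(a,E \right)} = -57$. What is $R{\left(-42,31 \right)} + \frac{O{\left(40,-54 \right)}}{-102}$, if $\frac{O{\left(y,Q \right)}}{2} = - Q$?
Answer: $- \frac{987}{17} \approx -58.059$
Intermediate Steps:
$O{\left(y,Q \right)} = - 2 Q$ ($O{\left(y,Q \right)} = 2 \left(- Q\right) = - 2 Q$)
$R{\left(-42,31 \right)} + \frac{O{\left(40,-54 \right)}}{-102} = -57 + \frac{\left(-2\right) \left(-54\right)}{-102} = -57 + 108 \left(- \frac{1}{102}\right) = -57 - \frac{18}{17} = - \frac{987}{17}$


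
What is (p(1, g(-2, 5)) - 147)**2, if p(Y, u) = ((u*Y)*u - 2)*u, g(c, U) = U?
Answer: 1024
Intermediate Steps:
p(Y, u) = u*(-2 + Y*u**2) (p(Y, u) = ((Y*u)*u - 2)*u = (Y*u**2 - 2)*u = (-2 + Y*u**2)*u = u*(-2 + Y*u**2))
(p(1, g(-2, 5)) - 147)**2 = (5*(-2 + 1*5**2) - 147)**2 = (5*(-2 + 1*25) - 147)**2 = (5*(-2 + 25) - 147)**2 = (5*23 - 147)**2 = (115 - 147)**2 = (-32)**2 = 1024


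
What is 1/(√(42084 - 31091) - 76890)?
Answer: -76890/5912061107 - √10993/5912061107 ≈ -1.3023e-5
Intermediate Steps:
1/(√(42084 - 31091) - 76890) = 1/(√10993 - 76890) = 1/(-76890 + √10993)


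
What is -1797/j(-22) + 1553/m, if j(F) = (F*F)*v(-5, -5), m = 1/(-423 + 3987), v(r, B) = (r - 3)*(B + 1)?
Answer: 85724405499/15488 ≈ 5.5349e+6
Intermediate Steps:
v(r, B) = (1 + B)*(-3 + r) (v(r, B) = (-3 + r)*(1 + B) = (1 + B)*(-3 + r))
m = 1/3564 ≈ 0.00028058
j(F) = 32*F² (j(F) = (F*F)*(-3 - 5 - 3*(-5) - 5*(-5)) = F²*(-3 - 5 + 15 + 25) = F²*32 = 32*F²)
-1797/j(-22) + 1553/m = -1797/(32*(-22)²) + 1553/(1/3564) = -1797/(32*484) + 1553*3564 = -1797/15488 + 5534892 = 85724405499/15488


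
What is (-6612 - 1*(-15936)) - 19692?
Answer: -10368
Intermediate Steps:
(-6612 - 1*(-15936)) - 19692 = (-6612 + 15936) - 19692 = 9324 - 19692 = -10368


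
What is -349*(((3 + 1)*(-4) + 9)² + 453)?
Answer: -175198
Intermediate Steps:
-349*(((3 + 1)*(-4) + 9)² + 453) = -349*((4*(-4) + 9)² + 453) = -349*((-16 + 9)² + 453) = -349*((-7)² + 453) = -349*(49 + 453) = -349*502 = -175198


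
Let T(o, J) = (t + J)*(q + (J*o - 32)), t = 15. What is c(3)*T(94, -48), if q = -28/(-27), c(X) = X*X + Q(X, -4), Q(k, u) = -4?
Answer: 6746300/9 ≈ 7.4959e+5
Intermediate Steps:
c(X) = -4 + X**2 (c(X) = X*X - 4 = X**2 - 4 = -4 + X**2)
q = 28/27 (q = -28*(-1/27) = 28/27 ≈ 1.0370)
T(o, J) = (15 + J)*(-836/27 + J*o) (T(o, J) = (15 + J)*(28/27 + (J*o - 32)) = (15 + J)*(28/27 + (-32 + J*o)) = (15 + J)*(-836/27 + J*o))
c(3)*T(94, -48) = (-4 + 3**2)*(-4180/9 - 836/27*(-48) + 94*(-48)**2 + 15*(-48)*94) = (-4 + 9)*(-4180/9 + 13376/9 + 94*2304 - 67680) = 5*(-4180/9 + 13376/9 + 216576 - 67680) = 5*(1349260/9) = 6746300/9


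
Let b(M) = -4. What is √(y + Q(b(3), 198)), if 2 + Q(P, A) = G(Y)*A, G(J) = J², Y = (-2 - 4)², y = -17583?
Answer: √239023 ≈ 488.90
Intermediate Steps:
Y = 36 (Y = (-6)² = 36)
Q(P, A) = -2 + 1296*A (Q(P, A) = -2 + 36²*A = -2 + 1296*A)
√(y + Q(b(3), 198)) = √(-17583 + (-2 + 1296*198)) = √(-17583 + (-2 + 256608)) = √(-17583 + 256606) = √239023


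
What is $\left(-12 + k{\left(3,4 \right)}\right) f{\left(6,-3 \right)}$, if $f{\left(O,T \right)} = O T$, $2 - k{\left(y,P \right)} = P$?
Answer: $252$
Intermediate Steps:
$k{\left(y,P \right)} = 2 - P$
$\left(-12 + k{\left(3,4 \right)}\right) f{\left(6,-3 \right)} = \left(-12 + \left(2 - 4\right)\right) 6 \left(-3\right) = \left(-12 + \left(2 - 4\right)\right) \left(-18\right) = \left(-12 - 2\right) \left(-18\right) = \left(-14\right) \left(-18\right) = 252$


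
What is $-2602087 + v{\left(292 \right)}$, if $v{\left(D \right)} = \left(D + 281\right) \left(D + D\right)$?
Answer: $-2267455$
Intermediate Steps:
$v{\left(D \right)} = 2 D \left(281 + D\right)$ ($v{\left(D \right)} = \left(281 + D\right) 2 D = 2 D \left(281 + D\right)$)
$-2602087 + v{\left(292 \right)} = -2602087 + 2 \cdot 292 \left(281 + 292\right) = -2602087 + 2 \cdot 292 \cdot 573 = -2602087 + 334632 = -2267455$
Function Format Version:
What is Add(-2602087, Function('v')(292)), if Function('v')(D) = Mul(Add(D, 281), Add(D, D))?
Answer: -2267455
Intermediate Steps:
Function('v')(D) = Mul(2, D, Add(281, D)) (Function('v')(D) = Mul(Add(281, D), Mul(2, D)) = Mul(2, D, Add(281, D)))
Add(-2602087, Function('v')(292)) = Add(-2602087, Mul(2, 292, Add(281, 292))) = Add(-2602087, Mul(2, 292, 573)) = Add(-2602087, 334632) = -2267455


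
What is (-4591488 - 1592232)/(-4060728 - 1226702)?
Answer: 618372/528743 ≈ 1.1695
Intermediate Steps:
(-4591488 - 1592232)/(-4060728 - 1226702) = -6183720/(-5287430) = -6183720*(-1/5287430) = 618372/528743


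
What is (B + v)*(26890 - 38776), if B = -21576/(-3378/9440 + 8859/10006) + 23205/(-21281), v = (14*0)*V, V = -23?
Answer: 3304594409841006450/6797464067 ≈ 4.8615e+8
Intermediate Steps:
v = 0 (v = (14*0)*(-23) = 0*(-23) = 0)
B = -278024096402575/6797464067 (B = -21576/(-3378*1/9440 + 8859*(1/10006)) + 23205*(-1/21281) = -21576/(-1689/4720 + 8859/10006) - 1785/1637 = -21576/12457173/23614160 - 1785/1637 = -21576*23614160/12457173 - 1785/1637 = -169833038720/4152391 - 1785/1637 = -278024096402575/6797464067 ≈ -40901.)
(B + v)*(26890 - 38776) = (-278024096402575/6797464067 + 0)*(26890 - 38776) = -278024096402575/6797464067*(-11886) = 3304594409841006450/6797464067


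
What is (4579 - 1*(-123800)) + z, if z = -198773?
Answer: -70394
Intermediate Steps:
(4579 - 1*(-123800)) + z = (4579 - 1*(-123800)) - 198773 = (4579 + 123800) - 198773 = 128379 - 198773 = -70394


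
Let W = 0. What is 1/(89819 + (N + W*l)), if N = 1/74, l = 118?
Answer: 74/6646607 ≈ 1.1133e-5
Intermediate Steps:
N = 1/74 ≈ 0.013514
1/(89819 + (N + W*l)) = 1/(89819 + (1/74 + 0*118)) = 1/(89819 + (1/74 + 0)) = 1/(89819 + 1/74) = 1/(6646607/74) = 74/6646607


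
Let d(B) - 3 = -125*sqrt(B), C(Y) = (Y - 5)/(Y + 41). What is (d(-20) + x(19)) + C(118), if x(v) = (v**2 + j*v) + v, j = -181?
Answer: -485791/159 - 250*I*sqrt(5) ≈ -3055.3 - 559.02*I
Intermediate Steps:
C(Y) = (-5 + Y)/(41 + Y)
d(B) = 3 - 125*sqrt(B)
x(v) = v**2 - 180*v (x(v) = (v**2 - 181*v) + v = v**2 - 180*v)
(d(-20) + x(19)) + C(118) = ((3 - 250*I*sqrt(5)) + 19*(-180 + 19)) + (-5 + 118)/(41 + 118) = ((3 - 250*I*sqrt(5)) + 19*(-161)) + 113/159 = ((3 - 250*I*sqrt(5)) - 3059) + (1/159)*113 = (-3056 - 250*I*sqrt(5)) + 113/159 = -485791/159 - 250*I*sqrt(5)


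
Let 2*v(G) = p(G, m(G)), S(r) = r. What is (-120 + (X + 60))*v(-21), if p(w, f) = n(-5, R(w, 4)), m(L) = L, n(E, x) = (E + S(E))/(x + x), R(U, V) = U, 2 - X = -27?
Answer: -155/42 ≈ -3.6905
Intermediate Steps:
X = 29 (X = 2 - 1*(-27) = 2 + 27 = 29)
n(E, x) = E/x (n(E, x) = (E + E)/(x + x) = (2*E)/((2*x)) = (2*E)*(1/(2*x)) = E/x)
p(w, f) = -5/w
v(G) = -5/(2*G) (v(G) = (-5/G)/2 = -5/(2*G))
(-120 + (X + 60))*v(-21) = (-120 + (29 + 60))*(-5/2/(-21)) = (-120 + 89)*(-5/2*(-1/21)) = -31*5/42 = -155/42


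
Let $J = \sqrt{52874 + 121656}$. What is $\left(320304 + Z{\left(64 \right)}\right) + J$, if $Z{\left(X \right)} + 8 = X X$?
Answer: $324392 + \sqrt{174530} \approx 3.2481 \cdot 10^{5}$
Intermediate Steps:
$Z{\left(X \right)} = -8 + X^{2}$ ($Z{\left(X \right)} = -8 + X X = -8 + X^{2}$)
$J = \sqrt{174530} \approx 417.77$
$\left(320304 + Z{\left(64 \right)}\right) + J = \left(320304 - \left(8 - 64^{2}\right)\right) + \sqrt{174530} = \left(320304 + \left(-8 + 4096\right)\right) + \sqrt{174530} = \left(320304 + 4088\right) + \sqrt{174530} = 324392 + \sqrt{174530}$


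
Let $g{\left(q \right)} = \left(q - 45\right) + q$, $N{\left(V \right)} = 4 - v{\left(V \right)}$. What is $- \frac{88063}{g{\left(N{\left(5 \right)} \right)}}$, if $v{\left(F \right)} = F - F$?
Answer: $\frac{88063}{37} \approx 2380.1$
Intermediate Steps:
$v{\left(F \right)} = 0$
$N{\left(V \right)} = 4$ ($N{\left(V \right)} = 4 - 0 = 4 + 0 = 4$)
$g{\left(q \right)} = -45 + 2 q$ ($g{\left(q \right)} = \left(-45 + q\right) + q = -45 + 2 q$)
$- \frac{88063}{g{\left(N{\left(5 \right)} \right)}} = - \frac{88063}{-45 + 2 \cdot 4} = - \frac{88063}{-45 + 8} = - \frac{88063}{-37} = \left(-88063\right) \left(- \frac{1}{37}\right) = \frac{88063}{37}$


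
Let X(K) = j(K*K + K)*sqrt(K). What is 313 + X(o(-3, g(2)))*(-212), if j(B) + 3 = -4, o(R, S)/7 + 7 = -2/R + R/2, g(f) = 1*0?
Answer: 313 + 742*I*sqrt(1974)/3 ≈ 313.0 + 10989.0*I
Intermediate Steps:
g(f) = 0
o(R, S) = -49 - 14/R + 7*R/2 (o(R, S) = -49 + 7*(-2/R + R/2) = -49 + 7*(R/2 - 2/R) = -49 + (-14/R + 7*R/2) = -49 - 14/R + 7*R/2)
j(B) = -7 (j(B) = -3 - 4 = -7)
X(K) = -7*sqrt(K)
313 + X(o(-3, g(2)))*(-212) = 313 - 7*sqrt(-49 - 14/(-3) + (7/2)*(-3))*(-212) = 313 - 7*sqrt(-49 - 14*(-1/3) - 21/2)*(-212) = 313 - 7*sqrt(-49 + 14/3 - 21/2)*(-212) = 313 - 7*I*sqrt(1974)/6*(-212) = 313 + 742*I*sqrt(1974)/3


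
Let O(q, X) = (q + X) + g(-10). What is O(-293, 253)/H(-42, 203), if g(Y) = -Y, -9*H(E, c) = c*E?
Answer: -45/1421 ≈ -0.031668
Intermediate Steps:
H(E, c) = -E*c/9 (H(E, c) = -c*E/9 = -E*c/9)
O(q, X) = 10 + X + q (O(q, X) = (q + X) - 1*(-10) = (X + q) + 10 = 10 + X + q)
O(-293, 253)/H(-42, 203) = (10 + 253 - 293)/((-⅑*(-42)*203)) = -30/2842/3 = -30*3/2842 = -45/1421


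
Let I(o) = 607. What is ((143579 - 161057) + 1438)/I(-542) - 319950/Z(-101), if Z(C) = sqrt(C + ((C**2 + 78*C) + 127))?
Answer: -16040/607 - 35550*sqrt(29)/29 ≈ -6627.9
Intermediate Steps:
Z(C) = sqrt(127 + C**2 + 79*C) (Z(C) = sqrt(C + (127 + C**2 + 78*C)) = sqrt(127 + C**2 + 79*C))
((143579 - 161057) + 1438)/I(-542) - 319950/Z(-101) = ((143579 - 161057) + 1438)/607 - 319950/sqrt(127 + (-101)**2 + 79*(-101)) = (-17478 + 1438)*(1/607) - 319950/sqrt(127 + 10201 - 7979) = -16040*1/607 - 319950*sqrt(29)/261 = -16040/607 - 319950*sqrt(29)/261 = -16040/607 - 35550*sqrt(29)/29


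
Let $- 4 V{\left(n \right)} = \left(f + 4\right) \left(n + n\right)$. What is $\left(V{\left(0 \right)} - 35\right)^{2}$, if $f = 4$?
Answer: $1225$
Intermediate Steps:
$V{\left(n \right)} = - 4 n$ ($V{\left(n \right)} = - \frac{\left(4 + 4\right) \left(n + n\right)}{4} = - \frac{8 \cdot 2 n}{4} = - \frac{16 n}{4} = - 4 n$)
$\left(V{\left(0 \right)} - 35\right)^{2} = \left(\left(-4\right) 0 - 35\right)^{2} = \left(0 - 35\right)^{2} = \left(-35\right)^{2} = 1225$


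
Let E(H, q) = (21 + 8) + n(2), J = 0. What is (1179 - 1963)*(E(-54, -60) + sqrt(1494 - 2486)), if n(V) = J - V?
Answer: -21168 - 3136*I*sqrt(62) ≈ -21168.0 - 24693.0*I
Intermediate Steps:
n(V) = -V (n(V) = 0 - V = -V)
E(H, q) = 27 (E(H, q) = (21 + 8) - 1*2 = 29 - 2 = 27)
(1179 - 1963)*(E(-54, -60) + sqrt(1494 - 2486)) = (1179 - 1963)*(27 + sqrt(1494 - 2486)) = -784*(27 + sqrt(-992)) = -784*(27 + 4*I*sqrt(62)) = -21168 - 3136*I*sqrt(62)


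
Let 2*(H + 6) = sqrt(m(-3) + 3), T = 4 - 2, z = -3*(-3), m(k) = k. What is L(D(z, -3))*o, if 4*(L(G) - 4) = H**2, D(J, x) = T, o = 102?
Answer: 1326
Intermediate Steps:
z = 9
T = 2
D(J, x) = 2
H = -6 (H = -6 + sqrt(-3 + 3)/2 = -6 + sqrt(0)/2 = -6 + (1/2)*0 = -6 + 0 = -6)
L(G) = 13 (L(G) = 4 + (1/4)*(-6)**2 = 4 + (1/4)*36 = 4 + 9 = 13)
L(D(z, -3))*o = 13*102 = 1326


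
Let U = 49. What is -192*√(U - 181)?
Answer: -384*I*√33 ≈ -2205.9*I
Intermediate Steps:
-192*√(U - 181) = -192*√(49 - 181) = -384*I*√33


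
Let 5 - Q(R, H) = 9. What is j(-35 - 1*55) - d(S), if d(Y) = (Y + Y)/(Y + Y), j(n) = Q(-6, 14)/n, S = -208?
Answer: -43/45 ≈ -0.95556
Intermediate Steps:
Q(R, H) = -4 (Q(R, H) = 5 - 1*9 = 5 - 9 = -4)
j(n) = -4/n
d(Y) = 1 (d(Y) = (2*Y)/((2*Y)) = (2*Y)*(1/(2*Y)) = 1)
j(-35 - 1*55) - d(S) = -4/(-35 - 1*55) - 1*1 = -4/(-35 - 55) - 1 = -4/(-90) - 1 = -4*(-1/90) - 1 = 2/45 - 1 = -43/45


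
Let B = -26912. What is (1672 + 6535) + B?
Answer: -18705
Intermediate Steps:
(1672 + 6535) + B = (1672 + 6535) - 26912 = 8207 - 26912 = -18705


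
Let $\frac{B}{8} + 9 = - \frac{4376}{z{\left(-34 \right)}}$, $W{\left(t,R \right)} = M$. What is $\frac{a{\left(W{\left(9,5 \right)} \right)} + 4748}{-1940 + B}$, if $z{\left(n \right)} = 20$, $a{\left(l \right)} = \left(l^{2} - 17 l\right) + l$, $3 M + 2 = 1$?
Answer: $- \frac{213905}{169308} \approx -1.2634$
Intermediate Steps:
$M = - \frac{1}{3}$ ($M = - \frac{2}{3} + \frac{1}{3} \cdot 1 = - \frac{2}{3} + \frac{1}{3} = - \frac{1}{3} \approx -0.33333$)
$W{\left(t,R \right)} = - \frac{1}{3}$
$a{\left(l \right)} = l^{2} - 16 l$
$B = - \frac{9112}{5}$ ($B = -72 + 8 \left(- \frac{4376}{20}\right) = -72 + 8 \left(\left(-4376\right) \frac{1}{20}\right) = -72 + 8 \left(- \frac{1094}{5}\right) = -72 - \frac{8752}{5} = - \frac{9112}{5} \approx -1822.4$)
$\frac{a{\left(W{\left(9,5 \right)} \right)} + 4748}{-1940 + B} = \frac{- \frac{-16 - \frac{1}{3}}{3} + 4748}{-1940 - \frac{9112}{5}} = \frac{\left(- \frac{1}{3}\right) \left(- \frac{49}{3}\right) + 4748}{- \frac{18812}{5}} = \left(\frac{49}{9} + 4748\right) \left(- \frac{5}{18812}\right) = \frac{42781}{9} \left(- \frac{5}{18812}\right) = - \frac{213905}{169308}$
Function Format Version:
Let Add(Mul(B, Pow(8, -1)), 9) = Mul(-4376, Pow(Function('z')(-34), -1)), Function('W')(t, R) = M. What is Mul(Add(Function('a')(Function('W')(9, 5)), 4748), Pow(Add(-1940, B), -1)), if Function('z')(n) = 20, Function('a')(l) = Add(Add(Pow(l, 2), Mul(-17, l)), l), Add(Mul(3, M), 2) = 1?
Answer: Rational(-213905, 169308) ≈ -1.2634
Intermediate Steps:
M = Rational(-1, 3) (M = Add(Rational(-2, 3), Mul(Rational(1, 3), 1)) = Add(Rational(-2, 3), Rational(1, 3)) = Rational(-1, 3) ≈ -0.33333)
Function('W')(t, R) = Rational(-1, 3)
Function('a')(l) = Add(Pow(l, 2), Mul(-16, l))
B = Rational(-9112, 5) (B = Add(-72, Mul(8, Mul(-4376, Pow(20, -1)))) = Add(-72, Mul(8, Mul(-4376, Rational(1, 20)))) = Add(-72, Mul(8, Rational(-1094, 5))) = Add(-72, Rational(-8752, 5)) = Rational(-9112, 5) ≈ -1822.4)
Mul(Add(Function('a')(Function('W')(9, 5)), 4748), Pow(Add(-1940, B), -1)) = Mul(Add(Mul(Rational(-1, 3), Add(-16, Rational(-1, 3))), 4748), Pow(Add(-1940, Rational(-9112, 5)), -1)) = Mul(Add(Mul(Rational(-1, 3), Rational(-49, 3)), 4748), Pow(Rational(-18812, 5), -1)) = Mul(Add(Rational(49, 9), 4748), Rational(-5, 18812)) = Mul(Rational(42781, 9), Rational(-5, 18812)) = Rational(-213905, 169308)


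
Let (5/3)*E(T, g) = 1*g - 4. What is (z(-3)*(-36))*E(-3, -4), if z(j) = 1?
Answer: 864/5 ≈ 172.80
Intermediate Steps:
E(T, g) = -12/5 + 3*g/5 (E(T, g) = 3*(1*g - 4)/5 = 3*(g - 4)/5 = 3*(-4 + g)/5 = -12/5 + 3*g/5)
(z(-3)*(-36))*E(-3, -4) = (1*(-36))*(-12/5 + (⅗)*(-4)) = -36*(-12/5 - 12/5) = -36*(-24/5) = 864/5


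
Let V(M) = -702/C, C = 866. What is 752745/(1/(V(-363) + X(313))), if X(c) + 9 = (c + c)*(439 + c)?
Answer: 153433043105160/433 ≈ 3.5435e+11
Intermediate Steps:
V(M) = -351/433 (V(M) = -702/866 = -702*1/866 = -351/433)
X(c) = -9 + 2*c*(439 + c) (X(c) = -9 + (c + c)*(439 + c) = -9 + (2*c)*(439 + c) = -9 + 2*c*(439 + c))
752745/(1/(V(-363) + X(313))) = 752745/(1/(-351/433 + (-9 + 2*313**2 + 878*313))) = 752745/(1/(-351/433 + (-9 + 2*97969 + 274814))) = 752745/(1/(-351/433 + (-9 + 195938 + 274814))) = 752745/(1/(-351/433 + 470743)) = 752745/(1/(203831368/433)) = 752745/(433/203831368) = 752745*(203831368/433) = 153433043105160/433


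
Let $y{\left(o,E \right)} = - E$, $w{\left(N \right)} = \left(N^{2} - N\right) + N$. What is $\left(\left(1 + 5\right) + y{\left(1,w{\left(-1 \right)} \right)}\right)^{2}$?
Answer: $25$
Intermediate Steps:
$w{\left(N \right)} = N^{2}$
$\left(\left(1 + 5\right) + y{\left(1,w{\left(-1 \right)} \right)}\right)^{2} = \left(\left(1 + 5\right) - \left(-1\right)^{2}\right)^{2} = \left(6 - 1\right)^{2} = 5^{2} = 25$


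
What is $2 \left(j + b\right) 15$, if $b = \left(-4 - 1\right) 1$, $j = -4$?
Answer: $-270$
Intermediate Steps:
$b = -5$ ($b = \left(-5\right) 1 = -5$)
$2 \left(j + b\right) 15 = 2 \left(-4 - 5\right) 15 = 2 \left(-9\right) 15 = \left(-18\right) 15 = -270$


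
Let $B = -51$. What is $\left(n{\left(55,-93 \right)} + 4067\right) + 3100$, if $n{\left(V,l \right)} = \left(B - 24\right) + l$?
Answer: $6999$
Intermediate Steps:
$n{\left(V,l \right)} = -75 + l$ ($n{\left(V,l \right)} = \left(-51 - 24\right) + l = -75 + l$)
$\left(n{\left(55,-93 \right)} + 4067\right) + 3100 = \left(\left(-75 - 93\right) + 4067\right) + 3100 = \left(-168 + 4067\right) + 3100 = 3899 + 3100 = 6999$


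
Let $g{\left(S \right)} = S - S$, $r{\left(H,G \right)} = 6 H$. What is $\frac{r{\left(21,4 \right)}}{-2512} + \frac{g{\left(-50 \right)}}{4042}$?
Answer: $- \frac{63}{1256} \approx -0.050159$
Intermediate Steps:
$g{\left(S \right)} = 0$
$\frac{r{\left(21,4 \right)}}{-2512} + \frac{g{\left(-50 \right)}}{4042} = \frac{6 \cdot 21}{-2512} + \frac{0}{4042} = 126 \left(- \frac{1}{2512}\right) + 0 \cdot \frac{1}{4042} = - \frac{63}{1256} + 0 = - \frac{63}{1256}$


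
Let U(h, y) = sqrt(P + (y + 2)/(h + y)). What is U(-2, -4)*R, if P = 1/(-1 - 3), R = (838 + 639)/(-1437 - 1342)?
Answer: -211*sqrt(3)/2382 ≈ -0.15343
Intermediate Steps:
R = -211/397 (R = 1477/(-2779) = 1477*(-1/2779) = -211/397 ≈ -0.53149)
P = -1/4 (P = 1/(-4) = -1/4 ≈ -0.25000)
U(h, y) = sqrt(-1/4 + (2 + y)/(h + y)) (U(h, y) = sqrt(-1/4 + (y + 2)/(h + y)) = sqrt(-1/4 + (2 + y)/(h + y)))
U(-2, -4)*R = (sqrt((8 - 1*(-2) + 3*(-4))/(-2 - 4))/2)*(-211/397) = (sqrt((8 + 2 - 12)/(-6))/2)*(-211/397) = (sqrt(-1/6*(-2))/2)*(-211/397) = (sqrt(1/3)/2)*(-211/397) = ((sqrt(3)/3)/2)*(-211/397) = (sqrt(3)/6)*(-211/397) = -211*sqrt(3)/2382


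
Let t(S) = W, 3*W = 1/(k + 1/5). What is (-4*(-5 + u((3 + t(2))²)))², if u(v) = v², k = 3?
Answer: 217475160355667041/1761205026816 ≈ 1.2348e+5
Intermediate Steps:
W = 5/48 (W = 1/(3*(3 + 1/5)) = 1/(3*(3 + ⅕)) = 1/(3*(16/5)) = (⅓)*(5/16) = 5/48 ≈ 0.10417)
t(S) = 5/48
(-4*(-5 + u((3 + t(2))²)))² = (-4*(-5 + ((3 + 5/48)²)²))² = (-4*(-5 + ((149/48)²)²))² = (-4*(-5 + (22201/2304)²))² = (-4*(-5 + 492884401/5308416))² = (-4*466342321/5308416)² = (-466342321/1327104)² = 217475160355667041/1761205026816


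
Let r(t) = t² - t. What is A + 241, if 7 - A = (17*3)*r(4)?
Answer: -364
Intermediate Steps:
A = -605 (A = 7 - 17*3*4*(-1 + 4) = 7 - 51*4*3 = 7 - 51*12 = 7 - 1*612 = 7 - 612 = -605)
A + 241 = -605 + 241 = -364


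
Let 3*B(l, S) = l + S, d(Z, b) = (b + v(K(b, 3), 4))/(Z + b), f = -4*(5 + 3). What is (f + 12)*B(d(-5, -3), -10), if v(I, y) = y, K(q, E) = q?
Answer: 135/2 ≈ 67.500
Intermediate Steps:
f = -32 (f = -4*8 = -32)
d(Z, b) = (4 + b)/(Z + b) (d(Z, b) = (b + 4)/(Z + b) = (4 + b)/(Z + b))
B(l, S) = S/3 + l/3 (B(l, S) = (l + S)/3 = (S + l)/3 = S/3 + l/3)
(f + 12)*B(d(-5, -3), -10) = (-32 + 12)*((⅓)*(-10) + ((4 - 3)/(-5 - 3))/3) = -20*(-10/3 + (1/(-8))/3) = -20*(-10/3 + (-⅛*1)/3) = -20*(-10/3 + (⅓)*(-⅛)) = -20*(-10/3 - 1/24) = -20*(-27/8) = 135/2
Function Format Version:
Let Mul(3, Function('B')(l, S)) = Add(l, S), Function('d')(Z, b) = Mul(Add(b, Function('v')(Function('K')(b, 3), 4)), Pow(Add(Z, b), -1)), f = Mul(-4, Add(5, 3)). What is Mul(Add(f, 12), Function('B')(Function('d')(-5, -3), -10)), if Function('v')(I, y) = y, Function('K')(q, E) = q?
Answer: Rational(135, 2) ≈ 67.500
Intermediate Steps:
f = -32 (f = Mul(-4, 8) = -32)
Function('d')(Z, b) = Mul(Pow(Add(Z, b), -1), Add(4, b)) (Function('d')(Z, b) = Mul(Add(b, 4), Pow(Add(Z, b), -1)) = Mul(Add(4, b), Pow(Add(Z, b), -1)) = Mul(Pow(Add(Z, b), -1), Add(4, b)))
Function('B')(l, S) = Add(Mul(Rational(1, 3), S), Mul(Rational(1, 3), l)) (Function('B')(l, S) = Mul(Rational(1, 3), Add(l, S)) = Mul(Rational(1, 3), Add(S, l)) = Add(Mul(Rational(1, 3), S), Mul(Rational(1, 3), l)))
Mul(Add(f, 12), Function('B')(Function('d')(-5, -3), -10)) = Mul(Add(-32, 12), Add(Mul(Rational(1, 3), -10), Mul(Rational(1, 3), Mul(Pow(Add(-5, -3), -1), Add(4, -3))))) = Mul(-20, Add(Rational(-10, 3), Mul(Rational(1, 3), Mul(Pow(-8, -1), 1)))) = Mul(-20, Add(Rational(-10, 3), Mul(Rational(1, 3), Mul(Rational(-1, 8), 1)))) = Mul(-20, Add(Rational(-10, 3), Mul(Rational(1, 3), Rational(-1, 8)))) = Mul(-20, Add(Rational(-10, 3), Rational(-1, 24))) = Mul(-20, Rational(-27, 8)) = Rational(135, 2)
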